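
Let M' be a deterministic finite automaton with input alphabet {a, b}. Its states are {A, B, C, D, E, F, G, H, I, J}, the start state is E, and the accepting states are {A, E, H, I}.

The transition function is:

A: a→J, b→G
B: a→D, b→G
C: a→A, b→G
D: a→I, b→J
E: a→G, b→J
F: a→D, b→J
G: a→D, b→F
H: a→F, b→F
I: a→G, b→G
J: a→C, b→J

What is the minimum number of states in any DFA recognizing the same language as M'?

3

First remove the unreachable states {B,H}; 8 states remain.
Start with accepting vs non-accepting: {A,E,I} | {C,D,F,G,J}.
Split {C,D,F,G,J} by δ(·,a) → {F,G,J} and {C,D}.
Stable partition: {A,E,I} | {F,G,J} | {C,D} — 3 equivalence classes.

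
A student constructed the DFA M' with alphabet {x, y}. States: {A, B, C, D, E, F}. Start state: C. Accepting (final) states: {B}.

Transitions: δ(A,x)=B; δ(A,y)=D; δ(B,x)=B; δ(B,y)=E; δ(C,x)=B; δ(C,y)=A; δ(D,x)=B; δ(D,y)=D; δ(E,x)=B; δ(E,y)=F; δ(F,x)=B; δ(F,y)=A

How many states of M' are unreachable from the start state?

A breadth-first search from the start state visits every state.

0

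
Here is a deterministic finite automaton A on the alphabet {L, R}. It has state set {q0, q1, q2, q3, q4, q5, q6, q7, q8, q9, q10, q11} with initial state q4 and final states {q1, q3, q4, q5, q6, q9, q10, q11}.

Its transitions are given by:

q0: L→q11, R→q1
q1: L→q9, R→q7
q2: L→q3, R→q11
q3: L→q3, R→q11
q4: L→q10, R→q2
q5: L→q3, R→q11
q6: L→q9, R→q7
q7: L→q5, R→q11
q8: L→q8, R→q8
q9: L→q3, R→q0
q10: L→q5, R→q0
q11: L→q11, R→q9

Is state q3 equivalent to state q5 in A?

First remove the unreachable states {q6,q8}; 10 states remain.
Initial partition by acceptance: {q1,q3,q4,q5,q9,q10,q11} | {q0,q2,q7}.
Refine {q1,q3,q4,q5,q9,q10,q11} on symbol R: members go to different blocks, giving {q1,q4,q9,q10} and {q3,q5,q11}.
Refine {q1,q4,q9,q10} on symbol L: members go to different blocks, giving {q1,q4} and {q9,q10}.
Split {q0,q2,q7} by δ(·,R) → {q2,q7} and {q0}.
Refine {q3,q5,q11} on symbol R: members go to different blocks, giving {q3,q5} and {q11}.
Stable partition: {q1,q4} | {q2,q7} | {q3,q5} | {q9,q10} | {q0} | {q11} — 6 equivalence classes.
q3 and q5 lie in the same block of the stable partition, so they are equivalent — no string distinguishes them.

Yes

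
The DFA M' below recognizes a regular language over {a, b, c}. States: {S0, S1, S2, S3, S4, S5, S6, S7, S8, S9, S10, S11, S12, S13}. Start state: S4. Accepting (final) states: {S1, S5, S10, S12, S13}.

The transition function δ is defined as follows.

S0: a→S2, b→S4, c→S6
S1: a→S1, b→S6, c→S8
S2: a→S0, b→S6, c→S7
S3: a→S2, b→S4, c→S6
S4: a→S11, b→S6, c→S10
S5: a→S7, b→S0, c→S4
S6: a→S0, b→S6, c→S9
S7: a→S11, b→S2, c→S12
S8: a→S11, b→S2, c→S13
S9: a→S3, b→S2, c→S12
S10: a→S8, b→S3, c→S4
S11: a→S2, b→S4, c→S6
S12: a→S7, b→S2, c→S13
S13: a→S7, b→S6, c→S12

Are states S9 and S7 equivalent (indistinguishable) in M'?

Reachable states from the start: {S0,S2,S3,S4,S6,S7,S8,S9,S10,S11,S12,S13}. Unreachable: {S1,S5} — drop them.
P0 = {S10,S12,S13} | {S0,S2,S3,S4,S6,S7,S8,S9,S11}.
On input c, block {S10,S12,S13} splits into {S12,S13} and {S10}.
Split {S0,S2,S3,S4,S6,S7,S8,S9,S11} by δ(·,c) → {S0,S2,S3,S6,S11} and {S7,S8,S9} and {S4}.
Split {S0,S2,S3,S6,S11} by δ(·,b) → {S0,S3,S11} and {S2,S6}.
No further refinement is possible. Final partition (6 blocks): {S12,S13} | {S0,S3,S11} | {S10} | {S7,S8,S9} | {S4} | {S2,S6}.
S9 and S7 lie in the same block of the stable partition, so they are equivalent — no string distinguishes them.

Yes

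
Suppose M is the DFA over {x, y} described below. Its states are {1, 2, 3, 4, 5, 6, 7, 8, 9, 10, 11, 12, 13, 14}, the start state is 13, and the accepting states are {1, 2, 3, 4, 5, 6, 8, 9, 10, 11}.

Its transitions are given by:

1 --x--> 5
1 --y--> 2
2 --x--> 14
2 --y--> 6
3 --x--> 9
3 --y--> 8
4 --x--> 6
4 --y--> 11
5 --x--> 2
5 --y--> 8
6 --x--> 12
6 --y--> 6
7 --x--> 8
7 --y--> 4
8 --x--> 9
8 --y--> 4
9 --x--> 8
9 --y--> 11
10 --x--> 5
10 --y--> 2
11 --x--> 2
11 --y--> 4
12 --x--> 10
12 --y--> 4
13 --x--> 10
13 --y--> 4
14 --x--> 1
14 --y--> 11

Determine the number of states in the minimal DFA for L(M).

First remove the unreachable states {3,7}; 12 states remain.
Start with accepting vs non-accepting: {1,2,4,5,6,8,9,10,11} | {12,13,14}.
Refine {1,2,4,5,6,8,9,10,11} on symbol x: members go to different blocks, giving {1,4,5,8,9,10,11} and {2,6}.
On input x, block {1,4,5,8,9,10,11} splits into {1,8,9,10} and {4,5,11}.
On input x, block {1,8,9,10} splits into {1,10} and {8,9}.
Refine {4,5,11} on symbol y: members go to different blocks, giving {4,11} and {5}.
Stable partition: {1,10} | {12,13,14} | {2,6} | {4,11} | {8,9} | {5} — 6 equivalence classes.

6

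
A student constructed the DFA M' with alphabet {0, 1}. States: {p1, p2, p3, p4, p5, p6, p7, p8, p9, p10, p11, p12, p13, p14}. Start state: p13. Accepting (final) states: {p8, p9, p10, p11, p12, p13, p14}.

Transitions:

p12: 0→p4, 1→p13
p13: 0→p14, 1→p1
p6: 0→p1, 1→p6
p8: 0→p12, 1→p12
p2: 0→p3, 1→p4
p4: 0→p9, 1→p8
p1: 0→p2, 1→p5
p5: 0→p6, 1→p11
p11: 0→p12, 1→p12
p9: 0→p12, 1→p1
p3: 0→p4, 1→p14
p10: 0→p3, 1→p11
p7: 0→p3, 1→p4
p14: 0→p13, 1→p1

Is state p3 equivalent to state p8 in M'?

No

First remove the unreachable states {p7,p10}; 12 states remain.
P0 = {p8,p9,p11,p12,p13,p14} | {p1,p2,p3,p4,p5,p6}.
On input 0, block {p8,p9,p11,p12,p13,p14} splits into {p8,p9,p11,p13,p14} and {p12}.
Refine {p8,p9,p11,p13,p14} on symbol 0: members go to different blocks, giving {p8,p9,p11} and {p13,p14}.
Split {p8,p9,p11} by δ(·,1) → {p8,p11} and {p9}.
Split {p1,p2,p3,p4,p5,p6} by δ(·,0) → {p1,p2,p3,p5,p6} and {p4}.
On input 0, block {p1,p2,p3,p5,p6} splits into {p1,p2,p5,p6} and {p3}.
On input 0, block {p1,p2,p5,p6} splits into {p1,p5,p6} and {p2}.
On input 0, block {p1,p5,p6} splits into {p5,p6} and {p1}.
Split {p5,p6} by δ(·,0) → {p5} and {p6}.
No further refinement is possible. Final partition (10 blocks): {p8,p11} | {p5} | {p12} | {p13,p14} | {p9} | {p4} | {p3} | {p2} | {p1} | {p6}.
p3 and p8 end up in different blocks, so they are distinguishable. For instance, the string 'ε' is accepted from only p8.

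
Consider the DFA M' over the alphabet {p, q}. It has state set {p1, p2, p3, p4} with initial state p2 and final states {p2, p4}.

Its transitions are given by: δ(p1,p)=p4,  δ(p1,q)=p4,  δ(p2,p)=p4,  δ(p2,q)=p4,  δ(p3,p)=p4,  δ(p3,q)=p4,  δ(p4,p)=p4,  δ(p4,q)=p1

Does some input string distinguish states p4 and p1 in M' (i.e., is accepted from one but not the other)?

Reachable states from the start: {p1,p2,p4}. Unreachable: {p3} — drop them.
Initial partition by acceptance: {p2,p4} | {p1}.
On input q, block {p2,p4} splits into {p2} and {p4}.
Stable partition: {p2} | {p1} | {p4} — 3 equivalence classes.
p4 and p1 end up in different blocks, so they are distinguishable. For instance, the string 'ε' is accepted from only p4.

Yes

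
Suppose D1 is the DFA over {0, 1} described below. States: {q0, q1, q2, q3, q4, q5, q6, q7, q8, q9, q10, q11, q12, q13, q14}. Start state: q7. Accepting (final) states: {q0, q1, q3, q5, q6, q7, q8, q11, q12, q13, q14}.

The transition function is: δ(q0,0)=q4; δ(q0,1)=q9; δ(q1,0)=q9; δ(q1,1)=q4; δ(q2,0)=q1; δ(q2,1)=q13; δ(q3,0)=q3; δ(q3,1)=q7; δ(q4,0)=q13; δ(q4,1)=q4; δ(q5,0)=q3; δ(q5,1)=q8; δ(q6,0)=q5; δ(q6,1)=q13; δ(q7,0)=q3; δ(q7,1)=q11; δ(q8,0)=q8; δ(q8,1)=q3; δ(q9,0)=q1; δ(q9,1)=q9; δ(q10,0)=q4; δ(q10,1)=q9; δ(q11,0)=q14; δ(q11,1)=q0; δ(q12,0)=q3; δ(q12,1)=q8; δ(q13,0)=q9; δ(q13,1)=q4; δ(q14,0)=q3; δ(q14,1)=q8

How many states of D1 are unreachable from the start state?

5

No path from q7 leads to q2, q5, q6, q10, q12; the other 10 states are all reachable.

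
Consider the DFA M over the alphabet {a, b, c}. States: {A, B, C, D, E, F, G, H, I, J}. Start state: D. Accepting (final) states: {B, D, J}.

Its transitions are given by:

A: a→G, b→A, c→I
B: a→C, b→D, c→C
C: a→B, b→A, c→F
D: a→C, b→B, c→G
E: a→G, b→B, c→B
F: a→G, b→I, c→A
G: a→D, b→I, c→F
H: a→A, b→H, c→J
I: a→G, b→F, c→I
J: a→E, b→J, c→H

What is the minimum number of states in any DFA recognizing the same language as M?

Reachable states from the start: {A,B,C,D,F,G,I}. Unreachable: {E,H,J} — drop them.
Start with accepting vs non-accepting: {B,D} | {A,C,F,G,I}.
Refine {A,C,F,G,I} on symbol a: members go to different blocks, giving {A,F,I} and {C,G}.
No further refinement is possible. Final partition (3 blocks): {B,D} | {A,F,I} | {C,G}.

3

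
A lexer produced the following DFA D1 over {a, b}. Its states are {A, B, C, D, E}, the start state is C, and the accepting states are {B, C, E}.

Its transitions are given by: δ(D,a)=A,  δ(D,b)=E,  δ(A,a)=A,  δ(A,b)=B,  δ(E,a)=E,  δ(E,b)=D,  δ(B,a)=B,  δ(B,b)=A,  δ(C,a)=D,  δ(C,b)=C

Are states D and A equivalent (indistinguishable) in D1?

Yes

Every state is reachable, so we keep all 5.
Start with accepting vs non-accepting: {B,C,E} | {A,D}.
Split {B,C,E} by δ(·,a) → {B,E} and {C}.
Stable partition: {B,E} | {A,D} | {C} — 3 equivalence classes.
D and A lie in the same block of the stable partition, so they are equivalent — no string distinguishes them.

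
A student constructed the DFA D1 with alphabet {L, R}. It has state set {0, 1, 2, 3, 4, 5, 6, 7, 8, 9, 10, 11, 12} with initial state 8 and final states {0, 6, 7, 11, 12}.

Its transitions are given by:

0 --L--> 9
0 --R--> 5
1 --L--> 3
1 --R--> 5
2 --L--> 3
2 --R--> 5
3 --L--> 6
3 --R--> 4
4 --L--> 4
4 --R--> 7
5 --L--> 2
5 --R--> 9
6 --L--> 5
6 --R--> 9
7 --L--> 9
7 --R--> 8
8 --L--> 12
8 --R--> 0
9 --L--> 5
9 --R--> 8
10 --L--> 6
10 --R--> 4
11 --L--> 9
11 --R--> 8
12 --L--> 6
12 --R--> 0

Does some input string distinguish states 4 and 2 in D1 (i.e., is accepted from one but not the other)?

First remove the unreachable states {1,10,11}; 10 states remain.
Initial partition by acceptance: {0,6,7,12} | {2,3,4,5,8,9}.
On input L, block {0,6,7,12} splits into {0,6,7} and {12}.
On input L, block {2,3,4,5,8,9} splits into {2,4,5,9} and {3} and {8}.
Split {0,6,7} by δ(·,R) → {0,6} and {7}.
Refine {2,4,5,9} on symbol L: members go to different blocks, giving {4,5,9} and {2}.
Split {4,5,9} by δ(·,L) → {4,9} and {5}.
Split {0,6} by δ(·,L) → {0} and {6}.
Refine {4,9} on symbol L: members go to different blocks, giving {4} and {9}.
Stable partition: {0} | {4} | {12} | {3} | {8} | {7} | {2} | {5} | {6} | {9} — 10 equivalence classes.
4 and 2 end up in different blocks, so they are distinguishable. For instance, the string 'R' is accepted from only 4.

Yes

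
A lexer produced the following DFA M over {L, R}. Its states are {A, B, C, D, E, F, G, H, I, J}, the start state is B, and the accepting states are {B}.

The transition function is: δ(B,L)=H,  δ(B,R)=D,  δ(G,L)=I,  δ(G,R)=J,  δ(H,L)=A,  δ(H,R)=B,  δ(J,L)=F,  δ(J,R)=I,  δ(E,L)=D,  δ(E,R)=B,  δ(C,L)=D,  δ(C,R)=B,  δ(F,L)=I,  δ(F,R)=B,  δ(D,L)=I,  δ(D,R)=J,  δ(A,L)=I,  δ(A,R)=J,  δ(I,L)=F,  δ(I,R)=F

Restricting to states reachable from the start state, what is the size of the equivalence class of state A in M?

States {C,E,G} cannot be reached from the start state, so discard them.
P0 = {B} | {A,D,F,H,I,J}.
Split {A,D,F,H,I,J} by δ(·,R) → {A,D,I,J} and {F,H}.
Split {A,D,I,J} by δ(·,L) → {A,D} and {I,J}.
On input L, block {F,H} splits into {F} and {H}.
Refine {I,J} on symbol R: members go to different blocks, giving {I} and {J}.
The partition is now stable with 6 blocks: {B} | {A,D} | {F} | {I} | {H} | {J}.
The equivalence class containing A is {A,D}, of size 2.

2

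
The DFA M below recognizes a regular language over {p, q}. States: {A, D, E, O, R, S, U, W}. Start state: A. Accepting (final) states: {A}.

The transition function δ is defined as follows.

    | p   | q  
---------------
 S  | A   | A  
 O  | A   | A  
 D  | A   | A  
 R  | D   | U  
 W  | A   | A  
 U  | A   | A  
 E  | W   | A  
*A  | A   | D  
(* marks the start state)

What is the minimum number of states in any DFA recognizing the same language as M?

2

States {E,O,R,S,U,W} cannot be reached from the start state, so discard them.
P0 = {A} | {D}.
The partition is now stable with 2 blocks: {A} | {D}.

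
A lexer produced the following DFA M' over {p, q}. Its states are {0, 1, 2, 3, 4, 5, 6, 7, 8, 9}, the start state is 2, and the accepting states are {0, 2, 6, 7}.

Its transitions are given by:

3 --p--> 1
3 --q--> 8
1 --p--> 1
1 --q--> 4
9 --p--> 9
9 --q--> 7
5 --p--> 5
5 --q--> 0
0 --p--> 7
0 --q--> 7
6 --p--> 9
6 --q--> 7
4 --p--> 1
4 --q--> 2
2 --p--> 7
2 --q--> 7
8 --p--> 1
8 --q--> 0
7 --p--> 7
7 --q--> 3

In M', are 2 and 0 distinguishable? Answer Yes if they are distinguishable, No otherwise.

No

States {5,6,9} cannot be reached from the start state, so discard them.
Initial partition by acceptance: {0,2,7} | {1,3,4,8}.
Split {0,2,7} by δ(·,q) → {0,2} and {7}.
Split {1,3,4,8} by δ(·,q) → {1,3} and {4,8}.
Stable partition: {0,2} | {1,3} | {7} | {4,8} — 4 equivalence classes.
2 and 0 lie in the same block of the stable partition, so they are equivalent — no string distinguishes them.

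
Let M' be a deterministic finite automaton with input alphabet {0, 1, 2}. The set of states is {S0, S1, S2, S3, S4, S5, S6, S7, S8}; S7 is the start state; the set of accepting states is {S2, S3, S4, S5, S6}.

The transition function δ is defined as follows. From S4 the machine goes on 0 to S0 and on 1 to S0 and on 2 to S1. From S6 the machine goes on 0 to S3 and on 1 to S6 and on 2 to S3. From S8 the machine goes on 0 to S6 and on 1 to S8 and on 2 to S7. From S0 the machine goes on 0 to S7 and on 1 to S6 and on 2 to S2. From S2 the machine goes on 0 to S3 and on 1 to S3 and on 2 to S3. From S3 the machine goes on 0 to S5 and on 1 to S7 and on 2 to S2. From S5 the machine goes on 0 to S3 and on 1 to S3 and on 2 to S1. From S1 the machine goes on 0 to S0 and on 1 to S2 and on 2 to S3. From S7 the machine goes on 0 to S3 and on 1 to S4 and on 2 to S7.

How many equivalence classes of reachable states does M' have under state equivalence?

States {S8} cannot be reached from the start state, so discard them.
Start with accepting vs non-accepting: {S2,S3,S4,S5,S6} | {S0,S1,S7}.
On input 0, block {S2,S3,S4,S5,S6} splits into {S2,S3,S5,S6} and {S4}.
Split {S2,S3,S5,S6} by δ(·,1) → {S2,S5,S6} and {S3}.
Refine {S2,S5,S6} on symbol 1: members go to different blocks, giving {S2,S5} and {S6}.
Split {S2,S5} by δ(·,2) → {S2} and {S5}.
On input 0, block {S0,S1,S7} splits into {S0,S1} and {S7}.
Split {S0,S1} by δ(·,0) → {S0} and {S1}.
No further refinement is possible. Final partition (8 blocks): {S2} | {S0} | {S4} | {S3} | {S6} | {S5} | {S7} | {S1}.

8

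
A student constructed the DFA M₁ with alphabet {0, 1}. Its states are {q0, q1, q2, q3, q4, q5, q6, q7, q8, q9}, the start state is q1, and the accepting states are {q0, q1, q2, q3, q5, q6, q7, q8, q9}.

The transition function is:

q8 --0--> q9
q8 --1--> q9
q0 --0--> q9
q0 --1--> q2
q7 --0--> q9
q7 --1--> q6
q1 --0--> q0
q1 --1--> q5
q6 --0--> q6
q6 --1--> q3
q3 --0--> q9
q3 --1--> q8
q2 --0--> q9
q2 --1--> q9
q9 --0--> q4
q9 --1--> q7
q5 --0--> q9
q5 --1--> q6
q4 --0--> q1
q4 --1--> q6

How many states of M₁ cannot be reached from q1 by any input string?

Every one of the 10 states is reachable from q1.

0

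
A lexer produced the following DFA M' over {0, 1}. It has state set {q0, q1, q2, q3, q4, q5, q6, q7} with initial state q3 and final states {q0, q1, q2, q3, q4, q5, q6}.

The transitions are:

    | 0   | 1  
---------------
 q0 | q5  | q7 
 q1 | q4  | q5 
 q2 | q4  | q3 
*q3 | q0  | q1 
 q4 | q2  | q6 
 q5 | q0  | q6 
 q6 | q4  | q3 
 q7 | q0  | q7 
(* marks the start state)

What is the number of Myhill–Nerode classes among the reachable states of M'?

5

Initial partition by acceptance: {q0,q1,q2,q3,q4,q5,q6} | {q7}.
Split {q0,q1,q2,q3,q4,q5,q6} by δ(·,1) → {q1,q2,q3,q4,q5,q6} and {q0}.
Refine {q1,q2,q3,q4,q5,q6} on symbol 0: members go to different blocks, giving {q1,q2,q4,q6} and {q3,q5}.
Refine {q1,q2,q4,q6} on symbol 1: members go to different blocks, giving {q1,q2,q6} and {q4}.
No further refinement is possible. Final partition (5 blocks): {q1,q2,q6} | {q7} | {q0} | {q3,q5} | {q4}.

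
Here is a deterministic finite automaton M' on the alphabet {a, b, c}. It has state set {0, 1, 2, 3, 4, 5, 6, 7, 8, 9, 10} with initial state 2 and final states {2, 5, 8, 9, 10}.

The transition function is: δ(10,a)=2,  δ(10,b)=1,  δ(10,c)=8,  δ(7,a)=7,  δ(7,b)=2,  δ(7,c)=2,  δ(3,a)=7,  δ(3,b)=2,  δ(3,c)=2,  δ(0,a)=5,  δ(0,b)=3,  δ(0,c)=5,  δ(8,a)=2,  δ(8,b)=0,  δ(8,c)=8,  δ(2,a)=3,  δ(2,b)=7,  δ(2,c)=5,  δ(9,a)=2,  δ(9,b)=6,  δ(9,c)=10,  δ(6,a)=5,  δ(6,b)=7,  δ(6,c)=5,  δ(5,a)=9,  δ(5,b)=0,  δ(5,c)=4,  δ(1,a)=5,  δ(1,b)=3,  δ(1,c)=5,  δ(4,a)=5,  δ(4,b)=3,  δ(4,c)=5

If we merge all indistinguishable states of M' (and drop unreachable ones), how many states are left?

5

P0 = {2,5,8,9,10} | {0,1,3,4,6,7}.
On input a, block {2,5,8,9,10} splits into {5,8,9,10} and {2}.
On input a, block {5,8,9,10} splits into {8,9,10} and {5}.
Split {0,1,3,4,6,7} by δ(·,a) → {0,1,4,6} and {3,7}.
Stable partition: {8,9,10} | {0,1,4,6} | {2} | {5} | {3,7} — 5 equivalence classes.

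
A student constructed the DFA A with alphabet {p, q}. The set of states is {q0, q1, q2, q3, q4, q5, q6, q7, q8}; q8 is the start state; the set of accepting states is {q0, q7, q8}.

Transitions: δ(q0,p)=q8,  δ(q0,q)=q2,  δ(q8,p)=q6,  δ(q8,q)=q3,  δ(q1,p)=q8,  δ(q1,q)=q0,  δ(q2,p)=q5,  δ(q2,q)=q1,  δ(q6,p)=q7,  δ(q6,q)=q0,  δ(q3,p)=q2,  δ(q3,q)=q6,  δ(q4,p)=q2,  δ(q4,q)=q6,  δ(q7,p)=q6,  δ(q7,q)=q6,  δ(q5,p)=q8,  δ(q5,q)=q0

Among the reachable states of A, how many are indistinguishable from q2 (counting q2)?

1

States {q4} cannot be reached from the start state, so discard them.
P0 = {q0,q7,q8} | {q1,q2,q3,q5,q6}.
Split {q0,q7,q8} by δ(·,p) → {q7,q8} and {q0}.
On input p, block {q1,q2,q3,q5,q6} splits into {q1,q5,q6} and {q2,q3}.
Split {q7,q8} by δ(·,q) → {q7} and {q8}.
Refine {q1,q5,q6} on symbol p: members go to different blocks, giving {q1,q5} and {q6}.
Refine {q2,q3} on symbol p: members go to different blocks, giving {q2} and {q3}.
Stable partition: {q7} | {q1,q5} | {q0} | {q2} | {q8} | {q6} | {q3} — 7 equivalence classes.
The equivalence class containing q2 is {q2}, of size 1.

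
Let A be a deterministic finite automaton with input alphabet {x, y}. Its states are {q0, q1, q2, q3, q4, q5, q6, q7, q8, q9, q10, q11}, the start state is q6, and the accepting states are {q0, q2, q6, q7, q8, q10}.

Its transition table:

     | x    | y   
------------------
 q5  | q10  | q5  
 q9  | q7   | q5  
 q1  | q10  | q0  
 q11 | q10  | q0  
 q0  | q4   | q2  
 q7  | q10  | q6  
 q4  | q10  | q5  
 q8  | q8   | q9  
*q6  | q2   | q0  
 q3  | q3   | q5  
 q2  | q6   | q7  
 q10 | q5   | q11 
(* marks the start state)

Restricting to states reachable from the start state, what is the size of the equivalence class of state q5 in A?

2

States {q1,q3,q8,q9} cannot be reached from the start state, so discard them.
Initial partition by acceptance: {q0,q2,q6,q7,q10} | {q4,q5,q11}.
On input x, block {q0,q2,q6,q7,q10} splits into {q2,q6,q7} and {q0,q10}.
Split {q2,q6,q7} by δ(·,x) → {q2,q6} and {q7}.
Refine {q2,q6} on symbol y: members go to different blocks, giving {q2} and {q6}.
Split {q4,q5,q11} by δ(·,y) → {q4,q5} and {q11}.
Split {q0,q10} by δ(·,y) → {q0} and {q10}.
No further refinement is possible. Final partition (7 blocks): {q2} | {q4,q5} | {q0} | {q7} | {q6} | {q11} | {q10}.
State q5 belongs to the block {q4,q5}, which has 2 states.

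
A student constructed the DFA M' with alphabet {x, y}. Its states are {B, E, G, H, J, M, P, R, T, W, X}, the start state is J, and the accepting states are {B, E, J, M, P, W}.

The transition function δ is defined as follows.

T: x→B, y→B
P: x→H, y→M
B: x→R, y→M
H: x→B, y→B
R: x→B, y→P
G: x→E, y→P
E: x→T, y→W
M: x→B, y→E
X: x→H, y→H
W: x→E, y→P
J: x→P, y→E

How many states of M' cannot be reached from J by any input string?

BFS from J reaches {B, E, H, J, M, P, R, T, W}; the 2 state(s) G, X are never visited.

2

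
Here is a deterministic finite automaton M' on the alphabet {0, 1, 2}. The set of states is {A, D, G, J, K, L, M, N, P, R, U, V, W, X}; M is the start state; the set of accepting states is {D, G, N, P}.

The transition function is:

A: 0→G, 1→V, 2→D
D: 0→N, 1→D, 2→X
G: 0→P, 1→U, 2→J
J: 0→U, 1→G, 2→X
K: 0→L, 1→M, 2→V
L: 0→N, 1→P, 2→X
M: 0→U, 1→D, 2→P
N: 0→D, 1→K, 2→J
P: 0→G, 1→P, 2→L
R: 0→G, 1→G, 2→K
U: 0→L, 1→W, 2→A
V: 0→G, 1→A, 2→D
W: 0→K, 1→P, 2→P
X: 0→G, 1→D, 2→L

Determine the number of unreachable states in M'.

Starting at M and following transitions, the reachable set is {A, D, G, J, K, L, M, N, P, U, V, W, X}. That leaves R unreachable — 1 in total.

1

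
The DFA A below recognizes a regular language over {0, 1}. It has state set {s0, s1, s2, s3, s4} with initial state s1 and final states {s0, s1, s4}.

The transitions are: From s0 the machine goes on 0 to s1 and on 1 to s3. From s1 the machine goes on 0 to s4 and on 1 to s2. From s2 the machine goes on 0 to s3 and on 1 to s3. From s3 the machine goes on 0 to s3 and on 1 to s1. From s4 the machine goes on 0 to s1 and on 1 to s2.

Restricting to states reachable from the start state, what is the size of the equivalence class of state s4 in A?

First remove the unreachable states {s0}; 4 states remain.
Initial partition by acceptance: {s1,s4} | {s2,s3}.
Refine {s2,s3} on symbol 1: members go to different blocks, giving {s2} and {s3}.
No further refinement is possible. Final partition (3 blocks): {s1,s4} | {s2} | {s3}.
The equivalence class containing s4 is {s1,s4}, of size 2.

2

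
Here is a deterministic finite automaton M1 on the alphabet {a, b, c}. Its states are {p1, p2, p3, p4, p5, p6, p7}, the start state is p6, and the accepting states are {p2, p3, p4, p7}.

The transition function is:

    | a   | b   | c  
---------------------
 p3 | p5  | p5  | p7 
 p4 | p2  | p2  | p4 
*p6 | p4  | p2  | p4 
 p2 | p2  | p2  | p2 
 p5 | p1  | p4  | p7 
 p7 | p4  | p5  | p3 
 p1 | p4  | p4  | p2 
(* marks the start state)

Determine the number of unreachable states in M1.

BFS from p6 reaches {p2, p4, p6}; the 4 state(s) p1, p3, p5, p7 are never visited.

4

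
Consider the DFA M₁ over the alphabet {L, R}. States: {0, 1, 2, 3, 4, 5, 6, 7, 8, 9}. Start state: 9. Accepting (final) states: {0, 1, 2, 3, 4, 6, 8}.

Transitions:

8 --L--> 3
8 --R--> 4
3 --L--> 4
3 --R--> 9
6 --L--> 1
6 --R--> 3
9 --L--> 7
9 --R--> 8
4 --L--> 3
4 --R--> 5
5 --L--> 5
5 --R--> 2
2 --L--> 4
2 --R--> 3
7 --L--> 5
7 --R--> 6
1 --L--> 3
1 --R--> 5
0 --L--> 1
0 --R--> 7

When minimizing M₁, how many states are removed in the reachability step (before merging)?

1

No path from 9 leads to 0; the other 9 states are all reachable.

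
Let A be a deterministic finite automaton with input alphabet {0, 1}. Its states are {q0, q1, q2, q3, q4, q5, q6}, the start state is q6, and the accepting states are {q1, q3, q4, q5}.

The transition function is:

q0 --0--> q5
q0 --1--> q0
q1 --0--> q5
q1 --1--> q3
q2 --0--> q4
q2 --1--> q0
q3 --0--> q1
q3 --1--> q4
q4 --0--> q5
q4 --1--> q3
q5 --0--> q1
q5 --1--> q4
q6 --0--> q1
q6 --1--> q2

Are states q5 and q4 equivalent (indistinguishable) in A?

Every state is reachable, so we keep all 7.
Initial partition by acceptance: {q1,q3,q4,q5} | {q0,q2,q6}.
Stable partition: {q1,q3,q4,q5} | {q0,q2,q6} — 2 equivalence classes.
q5 and q4 lie in the same block of the stable partition, so they are equivalent — no string distinguishes them.

Yes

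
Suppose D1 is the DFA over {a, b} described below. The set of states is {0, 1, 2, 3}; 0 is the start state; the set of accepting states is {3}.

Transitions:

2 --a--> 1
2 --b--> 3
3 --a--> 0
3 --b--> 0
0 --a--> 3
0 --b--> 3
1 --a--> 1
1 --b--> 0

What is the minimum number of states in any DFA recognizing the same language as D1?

First remove the unreachable states {1,2}; 2 states remain.
Start with accepting vs non-accepting: {3} | {0}.
Stable partition: {3} | {0} — 2 equivalence classes.

2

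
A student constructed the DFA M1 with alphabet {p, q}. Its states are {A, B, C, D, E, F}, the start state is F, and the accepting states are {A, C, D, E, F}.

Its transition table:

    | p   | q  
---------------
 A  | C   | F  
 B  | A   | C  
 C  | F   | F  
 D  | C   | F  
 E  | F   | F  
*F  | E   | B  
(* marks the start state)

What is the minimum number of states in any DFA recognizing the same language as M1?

States {D} cannot be reached from the start state, so discard them.
Initial partition by acceptance: {A,C,E,F} | {B}.
Split {A,C,E,F} by δ(·,q) → {A,C,E} and {F}.
Refine {A,C,E} on symbol p: members go to different blocks, giving {C,E} and {A}.
No further refinement is possible. Final partition (4 blocks): {C,E} | {B} | {F} | {A}.

4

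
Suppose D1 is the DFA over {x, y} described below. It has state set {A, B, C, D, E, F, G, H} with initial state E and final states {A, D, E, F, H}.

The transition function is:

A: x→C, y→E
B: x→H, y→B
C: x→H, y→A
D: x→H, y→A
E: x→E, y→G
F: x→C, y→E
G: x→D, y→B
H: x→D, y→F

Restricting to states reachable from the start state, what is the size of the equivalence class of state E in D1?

P0 = {A,D,E,F,H} | {B,C,G}.
On input x, block {A,D,E,F,H} splits into {D,E,H} and {A,F}.
Refine {D,E,H} on symbol y: members go to different blocks, giving {D,H} and {E}.
Refine {B,C,G} on symbol y: members go to different blocks, giving {B,G} and {C}.
The partition is now stable with 5 blocks: {D,H} | {B,G} | {A,F} | {E} | {C}.
The equivalence class containing E is {E}, of size 1.

1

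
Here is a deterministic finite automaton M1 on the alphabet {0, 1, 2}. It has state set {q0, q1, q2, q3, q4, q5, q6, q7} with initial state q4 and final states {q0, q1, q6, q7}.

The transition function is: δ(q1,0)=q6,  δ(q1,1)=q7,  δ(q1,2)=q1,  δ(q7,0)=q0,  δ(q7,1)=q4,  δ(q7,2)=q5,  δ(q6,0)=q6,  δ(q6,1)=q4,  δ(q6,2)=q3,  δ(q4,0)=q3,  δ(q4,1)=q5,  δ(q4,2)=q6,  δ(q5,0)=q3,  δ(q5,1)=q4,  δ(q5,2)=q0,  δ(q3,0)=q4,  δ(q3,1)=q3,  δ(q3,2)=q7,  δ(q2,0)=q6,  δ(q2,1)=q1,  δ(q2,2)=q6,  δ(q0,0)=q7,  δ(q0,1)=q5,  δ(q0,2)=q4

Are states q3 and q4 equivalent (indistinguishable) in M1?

Yes

States {q1,q2} cannot be reached from the start state, so discard them.
Initial partition by acceptance: {q0,q6,q7} | {q3,q4,q5}.
The partition is now stable with 2 blocks: {q0,q6,q7} | {q3,q4,q5}.
q3 and q4 lie in the same block of the stable partition, so they are equivalent — no string distinguishes them.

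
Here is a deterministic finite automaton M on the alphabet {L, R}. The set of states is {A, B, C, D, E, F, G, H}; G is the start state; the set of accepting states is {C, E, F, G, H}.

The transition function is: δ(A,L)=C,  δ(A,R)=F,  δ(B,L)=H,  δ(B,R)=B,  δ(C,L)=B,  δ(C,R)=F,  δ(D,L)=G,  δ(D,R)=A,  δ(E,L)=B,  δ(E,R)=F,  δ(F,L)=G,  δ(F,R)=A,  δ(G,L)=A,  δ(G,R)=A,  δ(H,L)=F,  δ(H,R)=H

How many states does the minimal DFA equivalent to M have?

Reachable states from the start: {A,B,C,F,G,H}. Unreachable: {D,E} — drop them.
Initial partition by acceptance: {C,F,G,H} | {A,B}.
Split {C,F,G,H} by δ(·,L) → {C,G} and {F,H}.
Refine {C,G} on symbol R: members go to different blocks, giving {C} and {G}.
On input L, block {A,B} splits into {A} and {B}.
On input L, block {F,H} splits into {F} and {H}.
The partition is now stable with 6 blocks: {C} | {A} | {F} | {G} | {B} | {H}.

6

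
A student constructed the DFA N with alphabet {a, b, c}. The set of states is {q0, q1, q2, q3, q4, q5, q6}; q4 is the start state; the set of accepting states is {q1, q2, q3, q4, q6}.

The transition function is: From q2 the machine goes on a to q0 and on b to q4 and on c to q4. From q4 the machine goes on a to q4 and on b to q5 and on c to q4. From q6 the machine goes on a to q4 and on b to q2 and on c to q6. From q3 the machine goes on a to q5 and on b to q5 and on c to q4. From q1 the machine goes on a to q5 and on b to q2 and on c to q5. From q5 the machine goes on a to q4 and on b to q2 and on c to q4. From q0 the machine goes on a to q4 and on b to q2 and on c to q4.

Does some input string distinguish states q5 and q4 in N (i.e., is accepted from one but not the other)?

Yes

States {q1,q3,q6} cannot be reached from the start state, so discard them.
P0 = {q2,q4} | {q0,q5}.
On input a, block {q2,q4} splits into {q2} and {q4}.
Stable partition: {q2} | {q0,q5} | {q4} — 3 equivalence classes.
q5 and q4 end up in different blocks, so they are distinguishable. For instance, the string 'ε' is accepted from only q4.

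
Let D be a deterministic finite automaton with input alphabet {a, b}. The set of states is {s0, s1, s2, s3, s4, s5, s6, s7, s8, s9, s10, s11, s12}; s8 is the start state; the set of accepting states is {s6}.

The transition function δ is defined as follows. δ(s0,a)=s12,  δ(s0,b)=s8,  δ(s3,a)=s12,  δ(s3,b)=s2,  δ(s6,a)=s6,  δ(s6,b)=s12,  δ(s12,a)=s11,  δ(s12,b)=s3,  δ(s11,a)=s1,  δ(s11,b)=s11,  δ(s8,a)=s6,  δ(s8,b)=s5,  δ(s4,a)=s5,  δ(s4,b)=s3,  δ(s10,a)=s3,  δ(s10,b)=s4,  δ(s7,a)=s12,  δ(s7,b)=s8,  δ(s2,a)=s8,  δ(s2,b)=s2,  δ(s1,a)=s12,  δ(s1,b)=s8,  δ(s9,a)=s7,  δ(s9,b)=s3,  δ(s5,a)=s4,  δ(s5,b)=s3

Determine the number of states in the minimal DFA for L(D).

8

States {s0,s7,s9,s10} cannot be reached from the start state, so discard them.
Initial partition by acceptance: {s6} | {s1,s2,s3,s4,s5,s8,s11,s12}.
Refine {s1,s2,s3,s4,s5,s8,s11,s12} on symbol a: members go to different blocks, giving {s1,s2,s3,s4,s5,s11,s12} and {s8}.
Split {s1,s2,s3,s4,s5,s11,s12} by δ(·,a) → {s1,s3,s4,s5,s11,s12} and {s2}.
Refine {s1,s3,s4,s5,s11,s12} on symbol b: members go to different blocks, giving {s4,s5,s11,s12} and {s1} and {s3}.
Refine {s4,s5,s11,s12} on symbol a: members go to different blocks, giving {s4,s5,s12} and {s11}.
Refine {s4,s5,s12} on symbol a: members go to different blocks, giving {s4,s5} and {s12}.
No further refinement is possible. Final partition (8 blocks): {s6} | {s4,s5} | {s8} | {s2} | {s1} | {s3} | {s11} | {s12}.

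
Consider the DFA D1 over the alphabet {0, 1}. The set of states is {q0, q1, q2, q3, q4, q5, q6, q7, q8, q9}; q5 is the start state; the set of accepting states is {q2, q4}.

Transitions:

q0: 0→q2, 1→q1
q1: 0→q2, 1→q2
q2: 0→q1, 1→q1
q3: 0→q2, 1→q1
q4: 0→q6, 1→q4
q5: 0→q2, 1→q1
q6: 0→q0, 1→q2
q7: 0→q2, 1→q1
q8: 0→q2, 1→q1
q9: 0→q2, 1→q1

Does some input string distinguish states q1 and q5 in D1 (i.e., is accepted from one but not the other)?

Yes

First remove the unreachable states {q0,q3,q4,q6,q7,q8,q9}; 3 states remain.
P0 = {q2} | {q1,q5}.
On input 1, block {q1,q5} splits into {q1} and {q5}.
No further refinement is possible. Final partition (3 blocks): {q2} | {q1} | {q5}.
q1 and q5 end up in different blocks, so they are distinguishable. For instance, the string '1' is accepted from only q1.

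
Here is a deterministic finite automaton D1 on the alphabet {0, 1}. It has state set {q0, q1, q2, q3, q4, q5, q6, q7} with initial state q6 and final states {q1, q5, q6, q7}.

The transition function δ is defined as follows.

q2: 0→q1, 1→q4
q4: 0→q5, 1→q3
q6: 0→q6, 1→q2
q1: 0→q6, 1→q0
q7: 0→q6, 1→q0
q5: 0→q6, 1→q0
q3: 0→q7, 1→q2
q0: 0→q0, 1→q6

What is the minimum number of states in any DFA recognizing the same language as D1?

Initial partition by acceptance: {q1,q5,q6,q7} | {q0,q2,q3,q4}.
Refine {q0,q2,q3,q4} on symbol 0: members go to different blocks, giving {q2,q3,q4} and {q0}.
On input 1, block {q1,q5,q6,q7} splits into {q1,q5,q7} and {q6}.
No further refinement is possible. Final partition (4 blocks): {q1,q5,q7} | {q2,q3,q4} | {q0} | {q6}.

4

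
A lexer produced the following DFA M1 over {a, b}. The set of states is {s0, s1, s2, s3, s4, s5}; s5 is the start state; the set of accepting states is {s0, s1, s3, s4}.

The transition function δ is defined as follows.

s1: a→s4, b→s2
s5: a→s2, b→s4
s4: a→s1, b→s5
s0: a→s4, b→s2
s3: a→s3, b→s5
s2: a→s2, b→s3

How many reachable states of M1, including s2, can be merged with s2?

2

Reachable states from the start: {s1,s2,s3,s4,s5}. Unreachable: {s0} — drop them.
Start with accepting vs non-accepting: {s1,s3,s4} | {s2,s5}.
Stable partition: {s1,s3,s4} | {s2,s5} — 2 equivalence classes.
The equivalence class containing s2 is {s2,s5}, of size 2.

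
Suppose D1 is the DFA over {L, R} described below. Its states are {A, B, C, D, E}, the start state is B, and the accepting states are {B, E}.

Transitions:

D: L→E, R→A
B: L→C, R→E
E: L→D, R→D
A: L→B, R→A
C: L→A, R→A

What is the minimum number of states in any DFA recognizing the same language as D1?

Every state is reachable, so we keep all 5.
Start with accepting vs non-accepting: {B,E} | {A,C,D}.
Refine {B,E} on symbol R: members go to different blocks, giving {B} and {E}.
Split {A,C,D} by δ(·,L) → {A} and {C} and {D}.
Stable partition: {B} | {A} | {E} | {C} | {D} — 5 equivalence classes.

5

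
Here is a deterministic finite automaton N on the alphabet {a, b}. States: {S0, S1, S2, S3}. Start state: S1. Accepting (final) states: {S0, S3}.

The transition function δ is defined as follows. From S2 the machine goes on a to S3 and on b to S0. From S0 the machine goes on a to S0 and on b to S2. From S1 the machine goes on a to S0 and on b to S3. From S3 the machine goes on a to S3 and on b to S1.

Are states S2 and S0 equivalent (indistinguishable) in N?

No

Every state is reachable, so we keep all 4.
Start with accepting vs non-accepting: {S0,S3} | {S1,S2}.
The partition is now stable with 2 blocks: {S0,S3} | {S1,S2}.
S2 and S0 end up in different blocks, so they are distinguishable. For instance, the string 'ε' is accepted from only S0.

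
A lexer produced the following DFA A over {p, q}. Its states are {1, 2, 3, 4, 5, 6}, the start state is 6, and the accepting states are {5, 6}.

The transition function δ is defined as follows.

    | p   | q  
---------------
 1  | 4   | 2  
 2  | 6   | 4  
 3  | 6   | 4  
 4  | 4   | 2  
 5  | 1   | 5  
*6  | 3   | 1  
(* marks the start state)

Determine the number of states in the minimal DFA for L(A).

First remove the unreachable states {5}; 5 states remain.
Start with accepting vs non-accepting: {6} | {1,2,3,4}.
Refine {1,2,3,4} on symbol p: members go to different blocks, giving {1,4} and {2,3}.
No further refinement is possible. Final partition (3 blocks): {6} | {1,4} | {2,3}.

3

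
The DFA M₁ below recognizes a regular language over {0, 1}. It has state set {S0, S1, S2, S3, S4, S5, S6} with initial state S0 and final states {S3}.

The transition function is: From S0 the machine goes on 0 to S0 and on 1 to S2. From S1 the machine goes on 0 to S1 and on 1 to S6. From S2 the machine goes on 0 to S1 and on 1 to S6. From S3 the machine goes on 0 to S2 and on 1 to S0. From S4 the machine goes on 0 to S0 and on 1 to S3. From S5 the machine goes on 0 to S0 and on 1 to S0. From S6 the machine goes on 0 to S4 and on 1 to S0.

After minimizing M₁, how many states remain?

5

States {S5} cannot be reached from the start state, so discard them.
P0 = {S3} | {S0,S1,S2,S4,S6}.
Split {S0,S1,S2,S4,S6} by δ(·,1) → {S0,S1,S2,S6} and {S4}.
Split {S0,S1,S2,S6} by δ(·,0) → {S0,S1,S2} and {S6}.
On input 1, block {S0,S1,S2} splits into {S1,S2} and {S0}.
Stable partition: {S3} | {S1,S2} | {S4} | {S6} | {S0} — 5 equivalence classes.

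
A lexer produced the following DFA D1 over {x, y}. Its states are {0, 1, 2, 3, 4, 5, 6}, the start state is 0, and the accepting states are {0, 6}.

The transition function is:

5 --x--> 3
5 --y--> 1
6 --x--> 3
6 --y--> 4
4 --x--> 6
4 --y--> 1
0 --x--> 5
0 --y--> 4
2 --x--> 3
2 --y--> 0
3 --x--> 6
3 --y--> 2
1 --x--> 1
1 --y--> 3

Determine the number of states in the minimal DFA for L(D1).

P0 = {0,6} | {1,2,3,4,5}.
On input x, block {1,2,3,4,5} splits into {1,2,5} and {3,4}.
Refine {0,6} on symbol x: members go to different blocks, giving {0} and {6}.
Refine {1,2,5} on symbol x: members go to different blocks, giving {2,5} and {1}.
Split {2,5} by δ(·,y) → {2} and {5}.
Refine {3,4} on symbol y: members go to different blocks, giving {3} and {4}.
Stable partition: {0} | {2} | {3} | {6} | {1} | {5} | {4} — 7 equivalence classes.

7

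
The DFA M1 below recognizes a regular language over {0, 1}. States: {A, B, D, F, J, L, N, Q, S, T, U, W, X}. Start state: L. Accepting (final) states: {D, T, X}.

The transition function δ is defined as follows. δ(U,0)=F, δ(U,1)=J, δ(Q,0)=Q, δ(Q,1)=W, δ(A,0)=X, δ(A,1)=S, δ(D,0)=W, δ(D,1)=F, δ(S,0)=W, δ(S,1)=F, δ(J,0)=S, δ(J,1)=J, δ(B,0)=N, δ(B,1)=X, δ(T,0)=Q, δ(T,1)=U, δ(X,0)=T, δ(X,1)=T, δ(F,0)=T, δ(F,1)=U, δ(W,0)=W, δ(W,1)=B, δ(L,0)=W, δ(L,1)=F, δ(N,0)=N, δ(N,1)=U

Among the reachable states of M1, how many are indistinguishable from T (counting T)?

1

First remove the unreachable states {A,D}; 11 states remain.
Start with accepting vs non-accepting: {T,X} | {B,F,J,L,N,Q,S,U,W}.
Split {T,X} by δ(·,0) → {X} and {T}.
On input 0, block {B,F,J,L,N,Q,S,U,W} splits into {B,J,L,N,Q,S,U,W} and {F}.
Refine {B,J,L,N,Q,S,U,W} on symbol 0: members go to different blocks, giving {B,J,L,N,Q,S,W} and {U}.
Refine {B,J,L,N,Q,S,W} on symbol 1: members go to different blocks, giving {J,Q,W} and {L,S} and {N} and {B}.
Refine {J,Q,W} on symbol 0: members go to different blocks, giving {Q,W} and {J}.
Split {Q,W} by δ(·,1) → {W} and {Q}.
Stable partition: {X} | {W} | {T} | {F} | {U} | {L,S} | {N} | {B} | {J} | {Q} — 10 equivalence classes.
The equivalence class containing T is {T}, of size 1.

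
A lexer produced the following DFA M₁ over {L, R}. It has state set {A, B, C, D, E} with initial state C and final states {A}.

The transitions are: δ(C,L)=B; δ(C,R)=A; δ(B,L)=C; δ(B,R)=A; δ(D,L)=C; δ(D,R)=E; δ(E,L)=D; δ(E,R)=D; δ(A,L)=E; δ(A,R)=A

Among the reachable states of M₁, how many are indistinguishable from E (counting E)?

1

All states are reachable from the start state.
Initial partition by acceptance: {A} | {B,C,D,E}.
Refine {B,C,D,E} on symbol R: members go to different blocks, giving {B,C} and {D,E}.
On input L, block {D,E} splits into {D} and {E}.
No further refinement is possible. Final partition (4 blocks): {A} | {B,C} | {D} | {E}.
State E belongs to the block {E}, which has 1 states.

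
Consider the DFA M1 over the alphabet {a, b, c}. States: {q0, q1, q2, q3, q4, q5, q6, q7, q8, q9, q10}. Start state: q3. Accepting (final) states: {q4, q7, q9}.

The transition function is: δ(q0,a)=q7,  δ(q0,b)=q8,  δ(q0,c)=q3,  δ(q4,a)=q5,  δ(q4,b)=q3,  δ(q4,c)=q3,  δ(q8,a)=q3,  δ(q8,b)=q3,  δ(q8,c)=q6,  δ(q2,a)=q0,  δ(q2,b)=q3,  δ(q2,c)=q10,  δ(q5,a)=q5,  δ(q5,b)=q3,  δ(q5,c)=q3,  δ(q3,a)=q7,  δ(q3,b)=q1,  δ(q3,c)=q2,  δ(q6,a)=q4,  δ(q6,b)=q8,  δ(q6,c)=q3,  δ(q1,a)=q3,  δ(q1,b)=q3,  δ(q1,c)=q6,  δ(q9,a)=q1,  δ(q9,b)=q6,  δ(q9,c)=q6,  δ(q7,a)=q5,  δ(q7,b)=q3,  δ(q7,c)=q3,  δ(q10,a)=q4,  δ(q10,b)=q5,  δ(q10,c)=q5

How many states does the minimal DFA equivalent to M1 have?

First remove the unreachable states {q9}; 10 states remain.
P0 = {q4,q7} | {q0,q1,q2,q3,q5,q6,q8,q10}.
Split {q0,q1,q2,q3,q5,q6,q8,q10} by δ(·,a) → {q0,q3,q6,q10} and {q1,q2,q5,q8}.
On input c, block {q0,q3,q6,q10} splits into {q0,q6} and {q3,q10}.
On input a, block {q1,q2,q5,q8} splits into {q1,q8} and {q2} and {q5}.
Refine {q3,q10} on symbol b: members go to different blocks, giving {q3} and {q10}.
Stable partition: {q4,q7} | {q0,q6} | {q1,q8} | {q3} | {q2} | {q5} | {q10} — 7 equivalence classes.

7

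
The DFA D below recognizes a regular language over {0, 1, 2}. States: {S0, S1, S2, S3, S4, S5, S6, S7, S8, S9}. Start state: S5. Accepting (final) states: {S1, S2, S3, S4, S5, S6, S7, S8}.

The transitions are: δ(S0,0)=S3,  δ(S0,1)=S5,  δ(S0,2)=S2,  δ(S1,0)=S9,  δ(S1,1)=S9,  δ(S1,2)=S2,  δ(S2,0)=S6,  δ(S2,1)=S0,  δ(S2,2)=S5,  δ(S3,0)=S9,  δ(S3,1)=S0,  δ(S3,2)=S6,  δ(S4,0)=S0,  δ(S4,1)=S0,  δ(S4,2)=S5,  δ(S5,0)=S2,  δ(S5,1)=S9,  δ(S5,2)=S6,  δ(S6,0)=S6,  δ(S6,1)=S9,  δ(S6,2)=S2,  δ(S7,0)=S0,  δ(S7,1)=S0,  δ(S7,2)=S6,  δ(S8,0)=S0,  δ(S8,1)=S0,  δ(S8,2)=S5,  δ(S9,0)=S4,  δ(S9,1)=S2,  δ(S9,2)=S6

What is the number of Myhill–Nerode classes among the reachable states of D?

3

First remove the unreachable states {S1,S7,S8}; 7 states remain.
P0 = {S2,S3,S4,S5,S6} | {S0,S9}.
On input 0, block {S2,S3,S4,S5,S6} splits into {S2,S5,S6} and {S3,S4}.
Stable partition: {S2,S5,S6} | {S0,S9} | {S3,S4} — 3 equivalence classes.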